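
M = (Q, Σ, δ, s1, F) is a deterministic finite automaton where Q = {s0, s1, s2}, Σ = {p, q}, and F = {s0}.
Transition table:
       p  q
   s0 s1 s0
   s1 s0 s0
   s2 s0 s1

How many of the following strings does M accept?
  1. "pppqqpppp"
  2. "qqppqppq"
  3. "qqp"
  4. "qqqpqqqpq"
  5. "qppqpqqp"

"pppqqpppp": accepted
"qqppqppq": accepted
"qqp": rejected
"qqqpqqqpq": accepted
"qppqpqqp": rejected

3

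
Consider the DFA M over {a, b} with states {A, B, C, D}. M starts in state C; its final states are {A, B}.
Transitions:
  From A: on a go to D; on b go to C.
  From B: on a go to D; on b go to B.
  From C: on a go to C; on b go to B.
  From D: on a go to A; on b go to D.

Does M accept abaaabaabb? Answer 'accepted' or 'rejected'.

C --a--> C
C --b--> B
B --a--> D
D --a--> A
A --a--> D
D --b--> D
D --a--> A
A --a--> D
D --b--> D
D --b--> D
End in state D, which is not an accepting state.

rejected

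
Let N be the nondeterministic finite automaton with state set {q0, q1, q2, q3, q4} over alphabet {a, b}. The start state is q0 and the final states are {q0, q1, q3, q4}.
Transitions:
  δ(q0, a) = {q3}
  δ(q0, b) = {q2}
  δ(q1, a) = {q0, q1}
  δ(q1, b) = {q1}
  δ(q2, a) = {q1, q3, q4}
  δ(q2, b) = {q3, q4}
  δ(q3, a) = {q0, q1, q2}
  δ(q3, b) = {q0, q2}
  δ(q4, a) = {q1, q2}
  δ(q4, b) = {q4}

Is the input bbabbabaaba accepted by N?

Start: {q0}
read b: {q2}
read b: {q3, q4}
read a: {q0, q1, q2}
read b: {q1, q2, q3, q4}
read b: {q0, q1, q2, q3, q4}
read a: {q0, q1, q2, q3, q4}
read b: {q0, q1, q2, q3, q4}
read a: {q0, q1, q2, q3, q4}
read a: {q0, q1, q2, q3, q4}
read b: {q0, q1, q2, q3, q4}
read a: {q0, q1, q2, q3, q4}
Reachable ∩ accepting = {q0, q1, q3, q4} — nonempty.

accepted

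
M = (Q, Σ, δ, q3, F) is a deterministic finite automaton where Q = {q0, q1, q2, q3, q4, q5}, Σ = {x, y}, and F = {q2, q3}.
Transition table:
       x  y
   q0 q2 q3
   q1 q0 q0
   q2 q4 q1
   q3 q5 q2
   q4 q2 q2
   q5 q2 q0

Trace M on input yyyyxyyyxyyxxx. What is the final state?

q3 --y--> q2
q2 --y--> q1
q1 --y--> q0
q0 --y--> q3
q3 --x--> q5
q5 --y--> q0
q0 --y--> q3
q3 --y--> q2
q2 --x--> q4
q4 --y--> q2
q2 --y--> q1
q1 --x--> q0
q0 --x--> q2
q2 --x--> q4

q4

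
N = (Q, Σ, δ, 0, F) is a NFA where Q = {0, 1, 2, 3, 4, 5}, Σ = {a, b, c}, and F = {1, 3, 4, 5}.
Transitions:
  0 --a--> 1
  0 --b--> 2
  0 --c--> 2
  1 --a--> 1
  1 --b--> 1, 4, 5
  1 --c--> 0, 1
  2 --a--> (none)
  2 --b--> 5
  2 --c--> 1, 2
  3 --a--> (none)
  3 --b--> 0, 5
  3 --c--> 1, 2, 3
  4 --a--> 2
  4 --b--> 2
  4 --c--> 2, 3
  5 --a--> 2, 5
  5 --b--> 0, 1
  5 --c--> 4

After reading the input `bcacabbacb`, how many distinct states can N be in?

Start: {0}
read b: {2}
read c: {1, 2}
read a: {1}
read c: {0, 1}
read a: {1}
read b: {1, 4, 5}
read b: {0, 1, 2, 4, 5}
read a: {1, 2, 5}
read c: {0, 1, 2, 4}
read b: {1, 2, 4, 5}
Final reachable set {1, 2, 4, 5} has 4 states.

4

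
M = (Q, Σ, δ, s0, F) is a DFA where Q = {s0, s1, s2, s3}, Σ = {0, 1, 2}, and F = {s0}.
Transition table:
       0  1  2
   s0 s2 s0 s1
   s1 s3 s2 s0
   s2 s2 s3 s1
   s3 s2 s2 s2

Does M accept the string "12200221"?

accepted

s0 --1--> s0
s0 --2--> s1
s1 --2--> s0
s0 --0--> s2
s2 --0--> s2
s2 --2--> s1
s1 --2--> s0
s0 --1--> s0
End in state s0, which is an accepting state.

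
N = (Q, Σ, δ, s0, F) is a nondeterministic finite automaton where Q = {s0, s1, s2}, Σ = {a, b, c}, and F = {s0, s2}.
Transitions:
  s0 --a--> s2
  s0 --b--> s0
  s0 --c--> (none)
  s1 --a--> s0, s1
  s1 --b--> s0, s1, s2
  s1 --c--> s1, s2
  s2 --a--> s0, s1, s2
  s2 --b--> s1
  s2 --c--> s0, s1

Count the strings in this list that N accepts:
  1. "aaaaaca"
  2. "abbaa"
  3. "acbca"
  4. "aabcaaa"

4

"aaaaaca": accepted
"abbaa": accepted
"acbca": accepted
"aabcaaa": accepted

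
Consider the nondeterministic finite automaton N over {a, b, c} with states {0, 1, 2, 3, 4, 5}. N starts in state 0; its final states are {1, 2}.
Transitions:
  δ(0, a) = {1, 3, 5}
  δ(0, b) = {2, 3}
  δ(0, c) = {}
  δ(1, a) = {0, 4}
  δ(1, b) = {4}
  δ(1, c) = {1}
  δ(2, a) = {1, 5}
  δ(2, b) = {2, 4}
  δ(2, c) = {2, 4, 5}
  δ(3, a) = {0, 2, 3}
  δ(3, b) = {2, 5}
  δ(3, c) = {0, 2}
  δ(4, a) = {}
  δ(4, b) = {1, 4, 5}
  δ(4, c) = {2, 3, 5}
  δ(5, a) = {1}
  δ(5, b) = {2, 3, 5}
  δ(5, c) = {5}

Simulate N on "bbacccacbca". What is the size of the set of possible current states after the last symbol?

5

Start: {0}
read b: {2, 3}
read b: {2, 4, 5}
read a: {1, 5}
read c: {1, 5}
read c: {1, 5}
read c: {1, 5}
read a: {0, 1, 4}
read c: {1, 2, 3, 5}
read b: {2, 3, 4, 5}
read c: {0, 2, 3, 4, 5}
read a: {0, 1, 2, 3, 5}
Final reachable set {0, 1, 2, 3, 5} has 5 states.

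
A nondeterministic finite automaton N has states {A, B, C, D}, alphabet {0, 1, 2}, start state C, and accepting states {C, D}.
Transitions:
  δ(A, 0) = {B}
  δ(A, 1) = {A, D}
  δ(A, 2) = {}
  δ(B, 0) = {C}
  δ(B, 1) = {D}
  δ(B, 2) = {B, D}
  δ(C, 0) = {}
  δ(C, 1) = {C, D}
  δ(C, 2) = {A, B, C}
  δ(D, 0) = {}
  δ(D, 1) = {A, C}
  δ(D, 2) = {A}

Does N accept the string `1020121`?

rejected

Start: {C}
read 1: {C, D}
read 0: {}
The reachable set is empty and stays empty for the remaining 5 symbols.
Reachable ∩ accepting = {} — empty.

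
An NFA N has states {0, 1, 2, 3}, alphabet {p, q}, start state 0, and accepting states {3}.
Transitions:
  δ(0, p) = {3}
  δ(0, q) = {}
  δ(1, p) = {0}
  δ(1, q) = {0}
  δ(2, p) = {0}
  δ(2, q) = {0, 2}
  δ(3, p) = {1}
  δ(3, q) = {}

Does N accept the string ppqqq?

Start: {0}
read p: {3}
read p: {1}
read q: {0}
read q: {}
The reachable set is empty and stays empty for the remaining 1 symbol.
Reachable ∩ accepting = {} — empty.

rejected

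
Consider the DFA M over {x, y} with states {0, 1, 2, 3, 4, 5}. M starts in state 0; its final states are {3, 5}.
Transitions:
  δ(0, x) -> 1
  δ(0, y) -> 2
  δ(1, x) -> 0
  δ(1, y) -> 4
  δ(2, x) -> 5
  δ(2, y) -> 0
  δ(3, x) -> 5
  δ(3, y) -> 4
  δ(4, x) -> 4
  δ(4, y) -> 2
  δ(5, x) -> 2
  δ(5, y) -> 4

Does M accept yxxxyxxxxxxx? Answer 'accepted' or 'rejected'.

0 --y--> 2
2 --x--> 5
5 --x--> 2
2 --x--> 5
5 --y--> 4
4 --x--> 4
4 --x--> 4
4 --x--> 4
4 --x--> 4
4 --x--> 4
4 --x--> 4
4 --x--> 4
End in state 4, which is not an accepting state.

rejected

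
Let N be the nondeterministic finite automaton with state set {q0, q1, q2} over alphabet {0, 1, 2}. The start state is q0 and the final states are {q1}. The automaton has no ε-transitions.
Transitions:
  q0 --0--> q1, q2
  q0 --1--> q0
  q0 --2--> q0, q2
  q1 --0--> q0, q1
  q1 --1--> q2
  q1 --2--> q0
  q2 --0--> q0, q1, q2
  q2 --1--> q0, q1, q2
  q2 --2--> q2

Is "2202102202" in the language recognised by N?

Start: {q0}
read 2: {q0, q2}
read 2: {q0, q2}
read 0: {q0, q1, q2}
read 2: {q0, q2}
read 1: {q0, q1, q2}
read 0: {q0, q1, q2}
read 2: {q0, q2}
read 2: {q0, q2}
read 0: {q0, q1, q2}
read 2: {q0, q2}
Reachable ∩ accepting = {} — empty.

rejected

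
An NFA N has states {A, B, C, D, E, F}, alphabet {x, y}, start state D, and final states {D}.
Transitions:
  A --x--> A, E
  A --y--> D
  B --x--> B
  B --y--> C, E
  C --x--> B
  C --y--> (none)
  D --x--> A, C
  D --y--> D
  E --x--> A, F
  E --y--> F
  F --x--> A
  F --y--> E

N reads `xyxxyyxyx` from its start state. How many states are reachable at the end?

Start: {D}
read x: {A, C}
read y: {D}
read x: {A, C}
read x: {A, B, E}
read y: {C, D, E, F}
read y: {D, E, F}
read x: {A, C, F}
read y: {D, E}
read x: {A, C, F}
Final reachable set {A, C, F} has 3 states.

3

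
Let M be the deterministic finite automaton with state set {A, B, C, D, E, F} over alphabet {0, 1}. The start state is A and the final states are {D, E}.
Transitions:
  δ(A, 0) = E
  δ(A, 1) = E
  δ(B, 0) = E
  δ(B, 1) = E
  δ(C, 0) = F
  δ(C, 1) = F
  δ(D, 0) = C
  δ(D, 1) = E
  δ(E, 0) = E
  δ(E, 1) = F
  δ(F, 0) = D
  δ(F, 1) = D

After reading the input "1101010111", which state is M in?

A --1--> E
E --1--> F
F --0--> D
D --1--> E
E --0--> E
E --1--> F
F --0--> D
D --1--> E
E --1--> F
F --1--> D

D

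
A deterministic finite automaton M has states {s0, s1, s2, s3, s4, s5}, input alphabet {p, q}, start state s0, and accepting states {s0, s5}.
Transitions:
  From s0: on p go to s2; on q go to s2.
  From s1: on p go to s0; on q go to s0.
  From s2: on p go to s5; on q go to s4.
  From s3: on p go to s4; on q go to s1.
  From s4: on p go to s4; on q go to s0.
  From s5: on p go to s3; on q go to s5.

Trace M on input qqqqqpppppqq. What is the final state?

s2

s0 --q--> s2
s2 --q--> s4
s4 --q--> s0
s0 --q--> s2
s2 --q--> s4
s4 --p--> s4
s4 --p--> s4
s4 --p--> s4
s4 --p--> s4
s4 --p--> s4
s4 --q--> s0
s0 --q--> s2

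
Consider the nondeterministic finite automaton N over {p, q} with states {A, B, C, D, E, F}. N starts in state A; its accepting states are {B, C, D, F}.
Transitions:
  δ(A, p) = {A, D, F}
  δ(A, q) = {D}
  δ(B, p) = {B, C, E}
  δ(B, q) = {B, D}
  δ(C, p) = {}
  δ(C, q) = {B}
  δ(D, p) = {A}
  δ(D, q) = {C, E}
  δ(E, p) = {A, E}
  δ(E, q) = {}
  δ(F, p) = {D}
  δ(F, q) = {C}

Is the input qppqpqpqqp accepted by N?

rejected

Start: {A}
read q: {D}
read p: {A}
read p: {A, D, F}
read q: {C, D, E}
read p: {A, E}
read q: {D}
read p: {A}
read q: {D}
read q: {C, E}
read p: {A, E}
Reachable ∩ accepting = {} — empty.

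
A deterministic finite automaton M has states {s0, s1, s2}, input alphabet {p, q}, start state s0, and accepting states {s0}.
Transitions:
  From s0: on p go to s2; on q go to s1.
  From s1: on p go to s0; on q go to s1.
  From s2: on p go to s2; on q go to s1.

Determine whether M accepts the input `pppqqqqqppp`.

rejected

s0 --p--> s2
s2 --p--> s2
s2 --p--> s2
s2 --q--> s1
s1 --q--> s1
s1 --q--> s1
s1 --q--> s1
s1 --q--> s1
s1 --p--> s0
s0 --p--> s2
s2 --p--> s2
End in state s2, which is not an accepting state.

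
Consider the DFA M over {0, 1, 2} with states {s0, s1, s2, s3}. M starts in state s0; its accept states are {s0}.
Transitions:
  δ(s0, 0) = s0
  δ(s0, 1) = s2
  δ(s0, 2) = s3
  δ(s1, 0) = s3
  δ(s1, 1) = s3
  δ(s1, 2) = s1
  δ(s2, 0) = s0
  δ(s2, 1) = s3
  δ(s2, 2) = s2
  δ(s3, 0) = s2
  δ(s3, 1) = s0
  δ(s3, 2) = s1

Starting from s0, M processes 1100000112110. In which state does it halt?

s0 --1--> s2
s2 --1--> s3
s3 --0--> s2
s2 --0--> s0
s0 --0--> s0
s0 --0--> s0
s0 --0--> s0
s0 --1--> s2
s2 --1--> s3
s3 --2--> s1
s1 --1--> s3
s3 --1--> s0
s0 --0--> s0

s0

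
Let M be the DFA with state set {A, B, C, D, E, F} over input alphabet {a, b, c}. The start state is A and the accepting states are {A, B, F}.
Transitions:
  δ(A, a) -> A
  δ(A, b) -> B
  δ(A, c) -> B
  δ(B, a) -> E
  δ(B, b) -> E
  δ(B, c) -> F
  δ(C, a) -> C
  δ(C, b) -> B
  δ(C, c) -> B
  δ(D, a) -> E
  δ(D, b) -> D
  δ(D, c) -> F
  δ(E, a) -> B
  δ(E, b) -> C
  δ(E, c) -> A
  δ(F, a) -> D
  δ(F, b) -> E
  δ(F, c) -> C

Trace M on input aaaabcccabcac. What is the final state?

A

A --a--> A
A --a--> A
A --a--> A
A --a--> A
A --b--> B
B --c--> F
F --c--> C
C --c--> B
B --a--> E
E --b--> C
C --c--> B
B --a--> E
E --c--> A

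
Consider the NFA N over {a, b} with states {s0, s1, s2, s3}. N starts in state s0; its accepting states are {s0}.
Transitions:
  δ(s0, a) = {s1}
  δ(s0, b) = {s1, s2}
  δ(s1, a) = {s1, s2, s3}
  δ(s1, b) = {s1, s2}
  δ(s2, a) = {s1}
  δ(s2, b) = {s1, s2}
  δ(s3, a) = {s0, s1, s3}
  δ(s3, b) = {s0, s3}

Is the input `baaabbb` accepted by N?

Start: {s0}
read b: {s1, s2}
read a: {s1, s2, s3}
read a: {s0, s1, s2, s3}
read a: {s0, s1, s2, s3}
read b: {s0, s1, s2, s3}
read b: {s0, s1, s2, s3}
read b: {s0, s1, s2, s3}
Reachable ∩ accepting = {s0} — nonempty.

accepted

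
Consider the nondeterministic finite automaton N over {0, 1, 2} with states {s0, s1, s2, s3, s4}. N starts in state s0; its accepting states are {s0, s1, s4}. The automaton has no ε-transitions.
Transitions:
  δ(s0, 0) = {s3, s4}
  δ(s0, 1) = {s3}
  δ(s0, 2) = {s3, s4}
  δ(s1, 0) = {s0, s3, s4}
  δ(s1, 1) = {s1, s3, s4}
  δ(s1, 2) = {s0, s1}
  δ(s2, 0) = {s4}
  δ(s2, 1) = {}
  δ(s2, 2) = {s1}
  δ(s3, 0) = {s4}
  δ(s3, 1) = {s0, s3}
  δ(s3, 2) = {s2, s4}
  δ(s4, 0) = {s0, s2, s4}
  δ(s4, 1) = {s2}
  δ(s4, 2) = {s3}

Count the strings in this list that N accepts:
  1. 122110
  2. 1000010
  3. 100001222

3

122110: accepted
1000010: accepted
100001222: accepted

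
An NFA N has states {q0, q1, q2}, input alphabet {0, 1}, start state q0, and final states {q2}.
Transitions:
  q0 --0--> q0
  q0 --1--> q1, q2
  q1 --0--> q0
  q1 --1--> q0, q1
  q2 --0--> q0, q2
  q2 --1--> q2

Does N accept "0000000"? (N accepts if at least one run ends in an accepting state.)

Start: {q0}
read 0: {q0}
read 0: {q0}
read 0: {q0}
read 0: {q0}
read 0: {q0}
read 0: {q0}
read 0: {q0}
Reachable ∩ accepting = {} — empty.

rejected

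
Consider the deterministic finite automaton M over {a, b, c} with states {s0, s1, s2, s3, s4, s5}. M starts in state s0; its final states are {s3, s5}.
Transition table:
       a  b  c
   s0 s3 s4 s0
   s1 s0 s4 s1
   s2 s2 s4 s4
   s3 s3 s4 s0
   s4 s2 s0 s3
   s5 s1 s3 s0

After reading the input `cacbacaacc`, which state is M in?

s3

s0 --c--> s0
s0 --a--> s3
s3 --c--> s0
s0 --b--> s4
s4 --a--> s2
s2 --c--> s4
s4 --a--> s2
s2 --a--> s2
s2 --c--> s4
s4 --c--> s3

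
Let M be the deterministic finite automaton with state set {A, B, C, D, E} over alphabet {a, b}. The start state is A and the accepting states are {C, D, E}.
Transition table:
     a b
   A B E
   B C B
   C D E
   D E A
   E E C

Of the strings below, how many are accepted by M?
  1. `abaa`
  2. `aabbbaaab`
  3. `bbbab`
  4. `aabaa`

4

`abaa`: accepted
`aabbbaaab`: accepted
`bbbab`: accepted
`aabaa`: accepted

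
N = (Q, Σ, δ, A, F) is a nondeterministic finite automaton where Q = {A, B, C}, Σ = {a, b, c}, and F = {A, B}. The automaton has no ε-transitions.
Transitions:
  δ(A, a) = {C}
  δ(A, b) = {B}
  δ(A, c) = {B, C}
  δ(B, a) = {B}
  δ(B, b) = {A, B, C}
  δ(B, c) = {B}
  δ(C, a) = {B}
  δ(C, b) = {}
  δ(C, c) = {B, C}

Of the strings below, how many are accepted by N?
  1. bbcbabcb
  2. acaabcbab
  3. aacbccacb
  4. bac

bbcbabcb: accepted
acaabcbab: accepted
aacbccacb: accepted
bac: accepted

4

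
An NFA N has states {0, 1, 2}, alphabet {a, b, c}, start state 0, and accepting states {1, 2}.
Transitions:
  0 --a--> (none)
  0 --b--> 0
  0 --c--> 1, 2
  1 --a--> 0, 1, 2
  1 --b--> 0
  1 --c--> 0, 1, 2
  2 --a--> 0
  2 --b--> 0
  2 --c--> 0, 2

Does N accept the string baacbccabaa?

rejected

Start: {0}
read b: {0}
read a: {}
The reachable set is empty and stays empty for the remaining 9 symbols.
Reachable ∩ accepting = {} — empty.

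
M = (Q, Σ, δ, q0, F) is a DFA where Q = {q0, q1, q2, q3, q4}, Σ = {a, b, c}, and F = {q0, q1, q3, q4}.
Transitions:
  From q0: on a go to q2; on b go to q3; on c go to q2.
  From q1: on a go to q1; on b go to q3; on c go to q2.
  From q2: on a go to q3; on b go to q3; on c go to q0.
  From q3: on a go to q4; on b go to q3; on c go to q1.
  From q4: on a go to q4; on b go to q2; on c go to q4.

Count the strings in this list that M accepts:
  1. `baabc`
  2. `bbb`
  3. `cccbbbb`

3

`baabc`: accepted
`bbb`: accepted
`cccbbbb`: accepted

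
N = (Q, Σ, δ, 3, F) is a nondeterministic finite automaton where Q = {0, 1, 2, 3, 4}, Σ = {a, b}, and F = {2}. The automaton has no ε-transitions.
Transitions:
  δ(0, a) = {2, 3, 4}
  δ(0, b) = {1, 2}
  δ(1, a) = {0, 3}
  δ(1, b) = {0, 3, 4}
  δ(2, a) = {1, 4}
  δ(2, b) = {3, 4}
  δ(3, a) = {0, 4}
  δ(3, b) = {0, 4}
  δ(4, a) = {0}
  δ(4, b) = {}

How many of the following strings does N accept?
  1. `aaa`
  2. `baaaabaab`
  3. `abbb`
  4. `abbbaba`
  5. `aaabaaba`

5

`aaa`: accepted
`baaaabaab`: accepted
`abbb`: accepted
`abbbaba`: accepted
`aaabaaba`: accepted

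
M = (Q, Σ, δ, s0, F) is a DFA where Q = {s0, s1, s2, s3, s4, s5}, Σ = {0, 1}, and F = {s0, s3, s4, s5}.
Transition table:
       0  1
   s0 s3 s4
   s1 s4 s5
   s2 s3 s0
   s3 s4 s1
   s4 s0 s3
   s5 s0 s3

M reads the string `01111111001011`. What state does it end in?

s3

s0 --0--> s3
s3 --1--> s1
s1 --1--> s5
s5 --1--> s3
s3 --1--> s1
s1 --1--> s5
s5 --1--> s3
s3 --1--> s1
s1 --0--> s4
s4 --0--> s0
s0 --1--> s4
s4 --0--> s0
s0 --1--> s4
s4 --1--> s3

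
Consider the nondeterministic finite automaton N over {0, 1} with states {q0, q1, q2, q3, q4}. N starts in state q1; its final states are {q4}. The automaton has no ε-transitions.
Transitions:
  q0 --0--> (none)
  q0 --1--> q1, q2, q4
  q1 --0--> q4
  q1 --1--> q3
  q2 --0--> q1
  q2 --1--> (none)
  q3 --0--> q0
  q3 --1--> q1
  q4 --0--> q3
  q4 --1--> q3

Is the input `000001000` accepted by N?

rejected

Start: {q1}
read 0: {q4}
read 0: {q3}
read 0: {q0}
read 0: {}
The reachable set is empty and stays empty for the remaining 5 symbols.
Reachable ∩ accepting = {} — empty.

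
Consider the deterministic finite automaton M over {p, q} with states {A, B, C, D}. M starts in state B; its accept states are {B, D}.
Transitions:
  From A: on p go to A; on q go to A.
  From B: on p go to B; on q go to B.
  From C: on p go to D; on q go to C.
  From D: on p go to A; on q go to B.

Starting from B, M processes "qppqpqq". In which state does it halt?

B --q--> B
B --p--> B
B --p--> B
B --q--> B
B --p--> B
B --q--> B
B --q--> B

B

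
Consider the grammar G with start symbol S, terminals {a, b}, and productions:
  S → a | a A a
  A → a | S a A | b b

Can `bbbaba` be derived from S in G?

no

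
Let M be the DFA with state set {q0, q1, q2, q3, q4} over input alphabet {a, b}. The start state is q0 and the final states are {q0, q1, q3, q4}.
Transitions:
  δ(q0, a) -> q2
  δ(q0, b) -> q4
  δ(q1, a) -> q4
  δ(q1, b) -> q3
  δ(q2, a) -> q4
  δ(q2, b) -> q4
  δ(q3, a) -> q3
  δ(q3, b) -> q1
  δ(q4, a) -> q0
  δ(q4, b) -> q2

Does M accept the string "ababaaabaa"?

q0 --a--> q2
q2 --b--> q4
q4 --a--> q0
q0 --b--> q4
q4 --a--> q0
q0 --a--> q2
q2 --a--> q4
q4 --b--> q2
q2 --a--> q4
q4 --a--> q0
End in state q0, which is an accepting state.

accepted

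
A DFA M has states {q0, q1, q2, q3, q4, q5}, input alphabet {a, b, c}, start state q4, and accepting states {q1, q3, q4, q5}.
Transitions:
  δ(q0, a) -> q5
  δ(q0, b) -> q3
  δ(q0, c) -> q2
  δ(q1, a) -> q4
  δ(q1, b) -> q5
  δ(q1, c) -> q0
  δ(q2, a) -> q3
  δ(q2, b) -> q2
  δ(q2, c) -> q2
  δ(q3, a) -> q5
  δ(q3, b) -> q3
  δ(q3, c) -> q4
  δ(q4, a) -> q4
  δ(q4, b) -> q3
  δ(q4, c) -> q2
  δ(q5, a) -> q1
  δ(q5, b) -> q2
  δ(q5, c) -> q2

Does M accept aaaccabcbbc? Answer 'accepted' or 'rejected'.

q4 --a--> q4
q4 --a--> q4
q4 --a--> q4
q4 --c--> q2
q2 --c--> q2
q2 --a--> q3
q3 --b--> q3
q3 --c--> q4
q4 --b--> q3
q3 --b--> q3
q3 --c--> q4
End in state q4, which is an accepting state.

accepted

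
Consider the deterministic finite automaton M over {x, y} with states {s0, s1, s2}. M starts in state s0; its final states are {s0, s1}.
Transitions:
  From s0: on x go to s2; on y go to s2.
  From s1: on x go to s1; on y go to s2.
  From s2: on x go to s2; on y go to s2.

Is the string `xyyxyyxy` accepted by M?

s0 --x--> s2
s2 --y--> s2
s2 --y--> s2
s2 --x--> s2
s2 --y--> s2
s2 --y--> s2
s2 --x--> s2
s2 --y--> s2
End in state s2, which is not an accepting state.

rejected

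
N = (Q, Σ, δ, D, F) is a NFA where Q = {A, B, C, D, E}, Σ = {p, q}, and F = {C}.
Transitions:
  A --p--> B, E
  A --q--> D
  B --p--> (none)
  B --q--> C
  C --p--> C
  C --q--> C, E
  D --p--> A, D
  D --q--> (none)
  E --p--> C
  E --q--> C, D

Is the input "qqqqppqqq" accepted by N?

rejected

Start: {D}
read q: {}
The reachable set is empty and stays empty for the remaining 8 symbols.
Reachable ∩ accepting = {} — empty.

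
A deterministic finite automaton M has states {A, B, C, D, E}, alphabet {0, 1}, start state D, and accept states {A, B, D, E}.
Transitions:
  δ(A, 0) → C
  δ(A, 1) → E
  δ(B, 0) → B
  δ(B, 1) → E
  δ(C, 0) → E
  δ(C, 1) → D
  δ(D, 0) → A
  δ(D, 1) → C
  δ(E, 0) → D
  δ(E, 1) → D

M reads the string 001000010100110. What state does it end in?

E

D --0--> A
A --0--> C
C --1--> D
D --0--> A
A --0--> C
C --0--> E
E --0--> D
D --1--> C
C --0--> E
E --1--> D
D --0--> A
A --0--> C
C --1--> D
D --1--> C
C --0--> E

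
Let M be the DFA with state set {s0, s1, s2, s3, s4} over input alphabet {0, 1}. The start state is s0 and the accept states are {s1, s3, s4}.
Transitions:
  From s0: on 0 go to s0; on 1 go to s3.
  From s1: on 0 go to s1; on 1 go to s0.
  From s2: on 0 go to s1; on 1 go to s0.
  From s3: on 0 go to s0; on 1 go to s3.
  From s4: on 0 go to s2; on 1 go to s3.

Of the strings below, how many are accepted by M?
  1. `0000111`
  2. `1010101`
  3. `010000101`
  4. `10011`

4

`0000111`: accepted
`1010101`: accepted
`010000101`: accepted
`10011`: accepted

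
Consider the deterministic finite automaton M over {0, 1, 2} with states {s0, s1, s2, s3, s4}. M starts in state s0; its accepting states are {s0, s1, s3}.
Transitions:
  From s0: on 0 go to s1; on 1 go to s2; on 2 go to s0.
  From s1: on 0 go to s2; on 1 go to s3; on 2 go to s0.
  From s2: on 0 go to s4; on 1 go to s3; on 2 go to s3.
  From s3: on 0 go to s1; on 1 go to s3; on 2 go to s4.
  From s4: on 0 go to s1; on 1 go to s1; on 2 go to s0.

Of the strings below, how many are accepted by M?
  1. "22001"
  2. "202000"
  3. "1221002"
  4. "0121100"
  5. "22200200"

"22001": accepted
"202000": rejected
"1221002": accepted
"0121100": rejected
"22200200": rejected

2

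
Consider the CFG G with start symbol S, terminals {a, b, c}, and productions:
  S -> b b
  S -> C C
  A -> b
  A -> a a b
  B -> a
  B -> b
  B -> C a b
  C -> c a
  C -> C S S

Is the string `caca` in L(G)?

S ⇒ CC ⇒ caC ⇒ caca

yes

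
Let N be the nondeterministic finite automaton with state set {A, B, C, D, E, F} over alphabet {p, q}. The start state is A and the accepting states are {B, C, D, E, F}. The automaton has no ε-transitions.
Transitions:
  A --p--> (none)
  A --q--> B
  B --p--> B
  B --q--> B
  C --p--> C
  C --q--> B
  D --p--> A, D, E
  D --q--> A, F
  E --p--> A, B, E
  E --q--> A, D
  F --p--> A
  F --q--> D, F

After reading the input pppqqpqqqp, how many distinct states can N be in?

0

Start: {A}
read p: {}
The reachable set is empty and stays empty for the remaining 9 symbols.
Final reachable set {} has 0 states.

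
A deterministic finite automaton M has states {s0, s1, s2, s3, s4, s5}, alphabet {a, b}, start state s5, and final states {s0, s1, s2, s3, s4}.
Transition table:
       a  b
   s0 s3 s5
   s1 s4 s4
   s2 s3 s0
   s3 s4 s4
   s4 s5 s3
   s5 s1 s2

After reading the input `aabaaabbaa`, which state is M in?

s5

s5 --a--> s1
s1 --a--> s4
s4 --b--> s3
s3 --a--> s4
s4 --a--> s5
s5 --a--> s1
s1 --b--> s4
s4 --b--> s3
s3 --a--> s4
s4 --a--> s5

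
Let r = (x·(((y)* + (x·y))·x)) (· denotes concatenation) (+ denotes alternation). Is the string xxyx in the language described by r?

yes

Split as x·xyx: x matches x and (((y)*+(x·y))·x) matches xyx.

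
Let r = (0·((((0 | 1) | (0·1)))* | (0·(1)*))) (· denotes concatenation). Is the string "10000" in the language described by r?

no

No split of 10000 into u·v has 0 matching u and ((((0|1)|(0·1)))*|(0·(1)*)) matching v.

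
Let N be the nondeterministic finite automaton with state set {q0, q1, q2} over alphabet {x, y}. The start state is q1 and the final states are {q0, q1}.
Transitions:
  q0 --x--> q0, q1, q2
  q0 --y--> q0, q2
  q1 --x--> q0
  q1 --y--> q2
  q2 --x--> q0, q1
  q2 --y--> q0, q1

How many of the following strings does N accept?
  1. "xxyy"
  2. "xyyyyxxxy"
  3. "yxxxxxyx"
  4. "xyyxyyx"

4

"xxyy": accepted
"xyyyyxxxy": accepted
"yxxxxxyx": accepted
"xyyxyyx": accepted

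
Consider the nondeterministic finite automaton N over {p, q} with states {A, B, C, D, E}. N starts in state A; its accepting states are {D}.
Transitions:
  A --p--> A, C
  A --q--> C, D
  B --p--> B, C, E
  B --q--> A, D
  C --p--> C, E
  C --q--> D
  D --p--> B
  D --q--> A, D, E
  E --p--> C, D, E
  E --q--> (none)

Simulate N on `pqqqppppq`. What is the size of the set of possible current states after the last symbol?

Start: {A}
read p: {A, C}
read q: {C, D}
read q: {A, D, E}
read q: {A, C, D, E}
read p: {A, B, C, D, E}
read p: {A, B, C, D, E}
read p: {A, B, C, D, E}
read p: {A, B, C, D, E}
read q: {A, C, D, E}
Final reachable set {A, C, D, E} has 4 states.

4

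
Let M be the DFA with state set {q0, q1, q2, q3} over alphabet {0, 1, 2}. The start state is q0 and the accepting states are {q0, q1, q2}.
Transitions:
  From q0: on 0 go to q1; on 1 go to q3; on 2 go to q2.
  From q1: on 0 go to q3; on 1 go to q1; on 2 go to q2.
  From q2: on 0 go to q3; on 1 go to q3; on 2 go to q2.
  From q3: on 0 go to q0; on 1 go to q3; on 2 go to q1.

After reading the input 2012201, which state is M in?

q3

q0 --2--> q2
q2 --0--> q3
q3 --1--> q3
q3 --2--> q1
q1 --2--> q2
q2 --0--> q3
q3 --1--> q3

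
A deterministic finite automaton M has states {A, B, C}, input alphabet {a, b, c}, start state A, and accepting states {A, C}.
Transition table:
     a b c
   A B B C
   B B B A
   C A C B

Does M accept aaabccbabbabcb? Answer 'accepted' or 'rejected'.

rejected

A --a--> B
B --a--> B
B --a--> B
B --b--> B
B --c--> A
A --c--> C
C --b--> C
C --a--> A
A --b--> B
B --b--> B
B --a--> B
B --b--> B
B --c--> A
A --b--> B
End in state B, which is not an accepting state.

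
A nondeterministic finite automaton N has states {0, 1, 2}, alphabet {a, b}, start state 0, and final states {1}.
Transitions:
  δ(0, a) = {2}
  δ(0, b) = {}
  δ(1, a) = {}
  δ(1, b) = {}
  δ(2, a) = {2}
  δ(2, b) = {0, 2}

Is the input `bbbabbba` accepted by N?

Start: {0}
read b: {}
The reachable set is empty and stays empty for the remaining 7 symbols.
Reachable ∩ accepting = {} — empty.

rejected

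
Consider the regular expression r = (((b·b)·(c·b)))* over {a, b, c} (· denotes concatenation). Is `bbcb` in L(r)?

yes

Split into 1 piece bbcb; each matches ((b·b)·(c·b)).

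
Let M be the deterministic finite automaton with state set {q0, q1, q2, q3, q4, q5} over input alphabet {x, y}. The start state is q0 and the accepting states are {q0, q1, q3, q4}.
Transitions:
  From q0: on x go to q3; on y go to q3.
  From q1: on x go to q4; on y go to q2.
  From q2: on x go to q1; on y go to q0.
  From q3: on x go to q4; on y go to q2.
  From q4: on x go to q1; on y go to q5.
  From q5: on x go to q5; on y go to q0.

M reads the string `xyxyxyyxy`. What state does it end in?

q0 --x--> q3
q3 --y--> q2
q2 --x--> q1
q1 --y--> q2
q2 --x--> q1
q1 --y--> q2
q2 --y--> q0
q0 --x--> q3
q3 --y--> q2

q2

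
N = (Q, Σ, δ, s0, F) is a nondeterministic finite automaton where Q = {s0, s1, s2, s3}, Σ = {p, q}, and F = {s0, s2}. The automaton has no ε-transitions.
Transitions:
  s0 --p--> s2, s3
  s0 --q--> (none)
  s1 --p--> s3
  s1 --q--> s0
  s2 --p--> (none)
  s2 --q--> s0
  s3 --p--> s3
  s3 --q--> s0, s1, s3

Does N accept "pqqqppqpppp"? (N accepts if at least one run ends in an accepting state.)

Start: {s0}
read p: {s2, s3}
read q: {s0, s1, s3}
read q: {s0, s1, s3}
read q: {s0, s1, s3}
read p: {s2, s3}
read p: {s3}
read q: {s0, s1, s3}
read p: {s2, s3}
read p: {s3}
read p: {s3}
read p: {s3}
Reachable ∩ accepting = {} — empty.

rejected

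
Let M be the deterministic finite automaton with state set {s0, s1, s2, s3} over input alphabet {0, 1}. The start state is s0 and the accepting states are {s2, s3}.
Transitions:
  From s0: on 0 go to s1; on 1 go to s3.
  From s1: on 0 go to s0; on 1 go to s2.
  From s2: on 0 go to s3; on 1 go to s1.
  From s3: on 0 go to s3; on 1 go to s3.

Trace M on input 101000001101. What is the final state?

s0 --1--> s3
s3 --0--> s3
s3 --1--> s3
s3 --0--> s3
s3 --0--> s3
s3 --0--> s3
s3 --0--> s3
s3 --0--> s3
s3 --1--> s3
s3 --1--> s3
s3 --0--> s3
s3 --1--> s3

s3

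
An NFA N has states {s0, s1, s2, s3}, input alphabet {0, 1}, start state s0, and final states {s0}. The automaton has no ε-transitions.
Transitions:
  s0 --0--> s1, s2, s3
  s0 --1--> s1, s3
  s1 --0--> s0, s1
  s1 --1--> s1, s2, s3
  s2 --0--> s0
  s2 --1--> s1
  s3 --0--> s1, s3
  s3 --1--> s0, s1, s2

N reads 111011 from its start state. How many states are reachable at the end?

Start: {s0}
read 1: {s1, s3}
read 1: {s0, s1, s2, s3}
read 1: {s0, s1, s2, s3}
read 0: {s0, s1, s2, s3}
read 1: {s0, s1, s2, s3}
read 1: {s0, s1, s2, s3}
Final reachable set {s0, s1, s2, s3} has 4 states.

4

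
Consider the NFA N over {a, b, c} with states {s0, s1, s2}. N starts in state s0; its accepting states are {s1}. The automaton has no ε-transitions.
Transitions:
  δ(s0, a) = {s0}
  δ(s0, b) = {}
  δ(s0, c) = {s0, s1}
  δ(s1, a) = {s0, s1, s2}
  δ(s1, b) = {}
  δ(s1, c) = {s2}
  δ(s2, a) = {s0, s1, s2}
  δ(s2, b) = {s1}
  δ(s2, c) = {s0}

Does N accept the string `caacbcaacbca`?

Start: {s0}
read c: {s0, s1}
read a: {s0, s1, s2}
read a: {s0, s1, s2}
read c: {s0, s1, s2}
read b: {s1}
read c: {s2}
read a: {s0, s1, s2}
read a: {s0, s1, s2}
read c: {s0, s1, s2}
read b: {s1}
read c: {s2}
read a: {s0, s1, s2}
Reachable ∩ accepting = {s1} — nonempty.

accepted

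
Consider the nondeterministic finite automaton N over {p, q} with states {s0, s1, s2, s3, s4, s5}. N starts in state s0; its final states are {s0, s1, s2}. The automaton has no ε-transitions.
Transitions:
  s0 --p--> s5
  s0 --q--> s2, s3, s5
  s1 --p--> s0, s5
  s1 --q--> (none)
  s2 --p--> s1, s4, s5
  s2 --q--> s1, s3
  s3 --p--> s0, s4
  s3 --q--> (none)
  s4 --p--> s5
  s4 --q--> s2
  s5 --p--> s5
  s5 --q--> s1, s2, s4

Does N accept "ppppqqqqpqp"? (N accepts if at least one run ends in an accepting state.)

Start: {s0}
read p: {s5}
read p: {s5}
read p: {s5}
read p: {s5}
read q: {s1, s2, s4}
read q: {s1, s2, s3}
read q: {s1, s3}
read q: {}
The reachable set is empty and stays empty for the remaining 3 symbols.
Reachable ∩ accepting = {} — empty.

rejected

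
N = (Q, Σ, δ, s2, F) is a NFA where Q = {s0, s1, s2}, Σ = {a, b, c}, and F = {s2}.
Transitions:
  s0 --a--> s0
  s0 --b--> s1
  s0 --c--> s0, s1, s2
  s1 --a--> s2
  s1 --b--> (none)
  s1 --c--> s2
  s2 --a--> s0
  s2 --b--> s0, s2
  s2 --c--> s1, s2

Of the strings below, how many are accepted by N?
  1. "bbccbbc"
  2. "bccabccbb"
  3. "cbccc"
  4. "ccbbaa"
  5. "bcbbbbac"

4

"bbccbbc": accepted
"bccabccbb": accepted
"cbccc": accepted
"ccbbaa": rejected
"bcbbbbac": accepted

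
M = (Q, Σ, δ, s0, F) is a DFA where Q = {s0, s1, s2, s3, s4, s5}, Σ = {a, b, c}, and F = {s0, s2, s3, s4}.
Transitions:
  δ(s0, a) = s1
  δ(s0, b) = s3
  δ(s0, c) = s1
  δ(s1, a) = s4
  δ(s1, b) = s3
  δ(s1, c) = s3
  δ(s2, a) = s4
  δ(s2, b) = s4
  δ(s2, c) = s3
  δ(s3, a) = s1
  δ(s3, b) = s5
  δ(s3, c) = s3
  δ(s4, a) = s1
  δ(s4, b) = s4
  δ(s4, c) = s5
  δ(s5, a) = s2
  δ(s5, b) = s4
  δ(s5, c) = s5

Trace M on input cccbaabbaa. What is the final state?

s0 --c--> s1
s1 --c--> s3
s3 --c--> s3
s3 --b--> s5
s5 --a--> s2
s2 --a--> s4
s4 --b--> s4
s4 --b--> s4
s4 --a--> s1
s1 --a--> s4

s4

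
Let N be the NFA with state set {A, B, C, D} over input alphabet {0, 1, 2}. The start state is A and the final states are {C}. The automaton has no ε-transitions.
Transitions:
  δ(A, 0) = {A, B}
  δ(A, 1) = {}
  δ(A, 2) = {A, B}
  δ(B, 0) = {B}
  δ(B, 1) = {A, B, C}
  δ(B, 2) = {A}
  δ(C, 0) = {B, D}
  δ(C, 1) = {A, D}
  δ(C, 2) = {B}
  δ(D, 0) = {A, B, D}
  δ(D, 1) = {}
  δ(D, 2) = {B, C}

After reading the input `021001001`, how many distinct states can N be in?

3

Start: {A}
read 0: {A, B}
read 2: {A, B}
read 1: {A, B, C}
read 0: {A, B, D}
read 0: {A, B, D}
read 1: {A, B, C}
read 0: {A, B, D}
read 0: {A, B, D}
read 1: {A, B, C}
Final reachable set {A, B, C} has 3 states.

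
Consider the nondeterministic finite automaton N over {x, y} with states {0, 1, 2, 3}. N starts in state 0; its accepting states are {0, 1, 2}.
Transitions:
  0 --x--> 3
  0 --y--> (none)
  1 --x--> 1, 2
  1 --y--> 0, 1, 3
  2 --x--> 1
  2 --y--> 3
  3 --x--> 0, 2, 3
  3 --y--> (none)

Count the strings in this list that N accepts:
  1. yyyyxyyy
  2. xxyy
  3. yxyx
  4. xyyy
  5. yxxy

yyyyxyyy: rejected
xxyy: rejected
yxyx: rejected
xyyy: rejected
yxxy: rejected

0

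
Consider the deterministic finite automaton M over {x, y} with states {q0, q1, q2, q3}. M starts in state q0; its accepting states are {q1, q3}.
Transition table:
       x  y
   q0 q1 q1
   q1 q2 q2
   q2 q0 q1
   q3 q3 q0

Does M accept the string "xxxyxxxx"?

rejected

q0 --x--> q1
q1 --x--> q2
q2 --x--> q0
q0 --y--> q1
q1 --x--> q2
q2 --x--> q0
q0 --x--> q1
q1 --x--> q2
End in state q2, which is not an accepting state.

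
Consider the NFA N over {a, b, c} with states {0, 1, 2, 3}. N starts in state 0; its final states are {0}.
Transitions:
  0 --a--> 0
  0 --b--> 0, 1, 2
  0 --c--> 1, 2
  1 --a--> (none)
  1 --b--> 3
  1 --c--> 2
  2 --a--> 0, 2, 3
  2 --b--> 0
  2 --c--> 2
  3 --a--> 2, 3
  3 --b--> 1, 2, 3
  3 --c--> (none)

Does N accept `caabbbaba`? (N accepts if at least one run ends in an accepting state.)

Start: {0}
read c: {1, 2}
read a: {0, 2, 3}
read a: {0, 2, 3}
read b: {0, 1, 2, 3}
read b: {0, 1, 2, 3}
read b: {0, 1, 2, 3}
read a: {0, 2, 3}
read b: {0, 1, 2, 3}
read a: {0, 2, 3}
Reachable ∩ accepting = {0} — nonempty.

accepted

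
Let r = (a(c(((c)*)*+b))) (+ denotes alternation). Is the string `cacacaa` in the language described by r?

no

No split of cacacaa into u·v has a matching u and (c(((c)*)*+b)) matching v.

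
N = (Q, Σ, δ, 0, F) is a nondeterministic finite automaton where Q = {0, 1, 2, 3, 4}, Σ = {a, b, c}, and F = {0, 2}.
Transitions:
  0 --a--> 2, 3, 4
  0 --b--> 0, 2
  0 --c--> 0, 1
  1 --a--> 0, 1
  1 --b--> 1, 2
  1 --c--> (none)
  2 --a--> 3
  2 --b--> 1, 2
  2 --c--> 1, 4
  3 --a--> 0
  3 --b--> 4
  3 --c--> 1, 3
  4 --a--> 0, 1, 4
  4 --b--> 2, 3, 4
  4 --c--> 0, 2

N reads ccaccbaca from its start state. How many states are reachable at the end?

5

Start: {0}
read c: {0, 1}
read c: {0, 1}
read a: {0, 1, 2, 3, 4}
read c: {0, 1, 2, 3, 4}
read c: {0, 1, 2, 3, 4}
read b: {0, 1, 2, 3, 4}
read a: {0, 1, 2, 3, 4}
read c: {0, 1, 2, 3, 4}
read a: {0, 1, 2, 3, 4}
Final reachable set {0, 1, 2, 3, 4} has 5 states.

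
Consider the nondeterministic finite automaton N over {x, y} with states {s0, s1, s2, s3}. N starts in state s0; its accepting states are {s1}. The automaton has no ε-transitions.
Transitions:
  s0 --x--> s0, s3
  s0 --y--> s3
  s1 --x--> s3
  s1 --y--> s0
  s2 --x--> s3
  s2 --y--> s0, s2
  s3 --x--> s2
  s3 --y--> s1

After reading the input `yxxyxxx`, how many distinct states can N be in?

Start: {s0}
read y: {s3}
read x: {s2}
read x: {s3}
read y: {s1}
read x: {s3}
read x: {s2}
read x: {s3}
Final reachable set {s3} has 1 state.

1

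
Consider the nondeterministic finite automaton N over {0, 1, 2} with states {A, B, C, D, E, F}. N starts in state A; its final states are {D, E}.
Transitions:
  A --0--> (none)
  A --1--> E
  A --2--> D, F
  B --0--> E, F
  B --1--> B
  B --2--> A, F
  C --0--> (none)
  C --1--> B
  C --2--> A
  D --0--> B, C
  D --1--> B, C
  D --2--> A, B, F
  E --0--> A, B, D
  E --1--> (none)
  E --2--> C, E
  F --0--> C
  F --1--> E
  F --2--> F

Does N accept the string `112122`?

Start: {A}
read 1: {E}
read 1: {}
The reachable set is empty and stays empty for the remaining 4 symbols.
Reachable ∩ accepting = {} — empty.

rejected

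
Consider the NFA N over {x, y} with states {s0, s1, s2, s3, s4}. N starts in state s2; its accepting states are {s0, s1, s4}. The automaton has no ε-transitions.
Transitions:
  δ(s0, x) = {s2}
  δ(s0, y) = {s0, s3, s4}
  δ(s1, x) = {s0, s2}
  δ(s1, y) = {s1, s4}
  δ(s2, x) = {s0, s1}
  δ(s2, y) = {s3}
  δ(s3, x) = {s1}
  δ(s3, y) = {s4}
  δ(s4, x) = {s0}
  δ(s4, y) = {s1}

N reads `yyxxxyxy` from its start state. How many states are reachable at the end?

Start: {s2}
read y: {s3}
read y: {s4}
read x: {s0}
read x: {s2}
read x: {s0, s1}
read y: {s0, s1, s3, s4}
read x: {s0, s1, s2}
read y: {s0, s1, s3, s4}
Final reachable set {s0, s1, s3, s4} has 4 states.

4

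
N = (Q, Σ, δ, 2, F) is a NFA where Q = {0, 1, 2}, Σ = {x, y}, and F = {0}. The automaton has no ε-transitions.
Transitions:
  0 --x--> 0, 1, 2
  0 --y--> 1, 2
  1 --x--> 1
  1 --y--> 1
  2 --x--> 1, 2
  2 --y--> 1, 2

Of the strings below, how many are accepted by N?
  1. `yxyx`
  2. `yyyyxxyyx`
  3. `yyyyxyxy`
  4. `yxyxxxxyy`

`yxyx`: rejected
`yyyyxxyyx`: rejected
`yyyyxyxy`: rejected
`yxyxxxxyy`: rejected

0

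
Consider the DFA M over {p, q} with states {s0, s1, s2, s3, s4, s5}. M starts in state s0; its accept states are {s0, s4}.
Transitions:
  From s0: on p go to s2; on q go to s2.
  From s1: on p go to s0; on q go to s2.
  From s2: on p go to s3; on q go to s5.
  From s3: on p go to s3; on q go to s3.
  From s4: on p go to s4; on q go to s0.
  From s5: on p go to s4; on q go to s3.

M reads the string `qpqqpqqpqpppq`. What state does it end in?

s0 --q--> s2
s2 --p--> s3
s3 --q--> s3
s3 --q--> s3
s3 --p--> s3
s3 --q--> s3
s3 --q--> s3
s3 --p--> s3
s3 --q--> s3
s3 --p--> s3
s3 --p--> s3
s3 --p--> s3
s3 --q--> s3

s3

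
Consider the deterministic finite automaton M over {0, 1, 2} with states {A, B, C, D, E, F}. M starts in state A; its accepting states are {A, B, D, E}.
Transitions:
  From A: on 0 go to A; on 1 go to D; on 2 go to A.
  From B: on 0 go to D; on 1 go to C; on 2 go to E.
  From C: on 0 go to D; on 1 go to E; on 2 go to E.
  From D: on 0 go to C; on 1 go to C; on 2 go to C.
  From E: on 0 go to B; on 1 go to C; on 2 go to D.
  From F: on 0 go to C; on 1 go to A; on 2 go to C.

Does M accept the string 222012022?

A --2--> A
A --2--> A
A --2--> A
A --0--> A
A --1--> D
D --2--> C
C --0--> D
D --2--> C
C --2--> E
End in state E, which is an accepting state.

accepted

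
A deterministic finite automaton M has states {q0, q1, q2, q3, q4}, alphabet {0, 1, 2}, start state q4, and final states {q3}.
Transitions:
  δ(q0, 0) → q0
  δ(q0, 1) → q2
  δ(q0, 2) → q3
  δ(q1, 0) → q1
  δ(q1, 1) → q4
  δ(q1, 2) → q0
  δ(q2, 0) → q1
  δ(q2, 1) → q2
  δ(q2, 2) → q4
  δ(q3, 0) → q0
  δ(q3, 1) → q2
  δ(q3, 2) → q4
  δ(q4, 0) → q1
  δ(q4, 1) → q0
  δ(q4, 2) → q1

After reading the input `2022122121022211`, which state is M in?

q2

q4 --2--> q1
q1 --0--> q1
q1 --2--> q0
q0 --2--> q3
q3 --1--> q2
q2 --2--> q4
q4 --2--> q1
q1 --1--> q4
q4 --2--> q1
q1 --1--> q4
q4 --0--> q1
q1 --2--> q0
q0 --2--> q3
q3 --2--> q4
q4 --1--> q0
q0 --1--> q2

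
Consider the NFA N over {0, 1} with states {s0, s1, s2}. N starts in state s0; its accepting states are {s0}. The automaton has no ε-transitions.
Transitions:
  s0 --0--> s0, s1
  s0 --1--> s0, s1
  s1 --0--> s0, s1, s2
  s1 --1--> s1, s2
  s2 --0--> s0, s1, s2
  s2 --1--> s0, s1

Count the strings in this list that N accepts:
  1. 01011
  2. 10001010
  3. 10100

3

01011: accepted
10001010: accepted
10100: accepted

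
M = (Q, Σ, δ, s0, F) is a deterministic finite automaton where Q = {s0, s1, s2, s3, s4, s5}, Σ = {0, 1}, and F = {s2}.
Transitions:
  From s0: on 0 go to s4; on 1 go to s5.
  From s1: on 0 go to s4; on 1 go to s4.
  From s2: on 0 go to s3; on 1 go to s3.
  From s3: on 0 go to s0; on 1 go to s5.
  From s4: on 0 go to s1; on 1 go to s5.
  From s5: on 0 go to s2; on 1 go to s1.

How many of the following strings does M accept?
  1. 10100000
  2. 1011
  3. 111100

10100000: rejected
1011: rejected
111100: rejected

0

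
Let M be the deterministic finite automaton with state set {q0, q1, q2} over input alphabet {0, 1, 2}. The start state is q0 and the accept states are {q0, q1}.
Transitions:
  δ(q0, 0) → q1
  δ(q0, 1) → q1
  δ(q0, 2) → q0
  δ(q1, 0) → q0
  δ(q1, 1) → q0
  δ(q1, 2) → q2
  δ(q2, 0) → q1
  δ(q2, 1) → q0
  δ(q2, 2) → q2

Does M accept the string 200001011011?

q0 --2--> q0
q0 --0--> q1
q1 --0--> q0
q0 --0--> q1
q1 --0--> q0
q0 --1--> q1
q1 --0--> q0
q0 --1--> q1
q1 --1--> q0
q0 --0--> q1
q1 --1--> q0
q0 --1--> q1
End in state q1, which is an accepting state.

accepted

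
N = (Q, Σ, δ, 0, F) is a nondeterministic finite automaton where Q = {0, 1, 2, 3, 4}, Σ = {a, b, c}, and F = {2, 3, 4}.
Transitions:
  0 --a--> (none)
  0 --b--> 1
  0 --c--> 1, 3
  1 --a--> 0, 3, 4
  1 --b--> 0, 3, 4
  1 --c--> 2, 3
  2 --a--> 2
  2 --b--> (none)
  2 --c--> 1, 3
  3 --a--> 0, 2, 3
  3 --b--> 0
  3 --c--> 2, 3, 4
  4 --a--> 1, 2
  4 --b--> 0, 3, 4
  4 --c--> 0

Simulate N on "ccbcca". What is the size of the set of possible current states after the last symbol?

5

Start: {0}
read c: {1, 3}
read c: {2, 3, 4}
read b: {0, 3, 4}
read c: {0, 1, 2, 3, 4}
read c: {0, 1, 2, 3, 4}
read a: {0, 1, 2, 3, 4}
Final reachable set {0, 1, 2, 3, 4} has 5 states.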